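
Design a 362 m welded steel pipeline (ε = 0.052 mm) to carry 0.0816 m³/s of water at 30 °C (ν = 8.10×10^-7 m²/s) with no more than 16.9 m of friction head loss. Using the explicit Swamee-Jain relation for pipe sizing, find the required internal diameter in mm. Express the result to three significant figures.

D ≈ 182 mm

Swamee-Jain (Type III): D = 0.66·[ε^1.25·(LQ²/(gh_f))^4.75 + ν·Q^9.4·(L/(gh_f))^5.2]^0.04
LQ²/(gh_f) = 0.01454; L/(gh_f) = 2.183
Term 1 = ε^1.25·(…)^4.75 = 8.26×10^-15; Term 2 = ν·Q^9.4·(…)^5.2 = 2.77×10^-15
D = 0.66·(8.26×10^-15 + 2.77×10^-15)^0.04 = 0.1825 m = 182 mm
Check: V = 3.12 m/s, Re = 7.03×10^5, f = 0.01590, h_f = 15.6 m ≈ 16.9 m ✓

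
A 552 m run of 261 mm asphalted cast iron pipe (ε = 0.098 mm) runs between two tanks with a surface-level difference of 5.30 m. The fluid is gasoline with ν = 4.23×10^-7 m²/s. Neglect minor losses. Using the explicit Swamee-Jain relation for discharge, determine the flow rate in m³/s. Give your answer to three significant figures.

Q ≈ 0.0931 m³/s

Swamee-Jain (Type II): Q = -0.965·√(gD⁵h_f/L)·ln[ε/(3.7D) + √(3.17ν²L/(gD³h_f))]
√(gD⁵h_f/L) = √(9.81·0.261⁵·5.30/552) = 0.01068
ε/(3.7D) = 1.01×10^-4; √(3.17ν²L/(gD³h_f)) = 1.84×10^-5
Q = -0.965·0.01068·ln(1.199×10^-4) = 0.09306 m³/s
Check: V = 1.74 m/s, Re = 1.07×10^6, f = 0.01635, h_f = 5.33 m ≈ 5.30 m ✓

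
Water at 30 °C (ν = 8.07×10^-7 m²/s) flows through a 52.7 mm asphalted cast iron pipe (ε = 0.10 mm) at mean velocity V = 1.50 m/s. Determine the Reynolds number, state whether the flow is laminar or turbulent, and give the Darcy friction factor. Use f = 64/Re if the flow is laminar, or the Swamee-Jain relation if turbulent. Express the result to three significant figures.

Re = VD/ν = 1.500·0.0527/8.07×10^-7 = 9.80×10^4
Re > 4000 → turbulent; ε/D = 0.00190
Swamee-Jain: f = 0.02509

Re ≈ 9.80×10^4; turbulent; f ≈ 0.0251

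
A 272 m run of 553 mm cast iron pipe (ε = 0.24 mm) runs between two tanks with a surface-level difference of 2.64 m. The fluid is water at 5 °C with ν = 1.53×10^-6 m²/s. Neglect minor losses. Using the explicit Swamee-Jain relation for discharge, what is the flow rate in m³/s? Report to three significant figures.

Q ≈ 0.602 m³/s

Swamee-Jain (Type II): Q = -0.965·√(gD⁵h_f/L)·ln[ε/(3.7D) + √(3.17ν²L/(gD³h_f))]
√(gD⁵h_f/L) = √(9.81·0.553⁵·2.64/272) = 0.07017
ε/(3.7D) = 1.17×10^-4; √(3.17ν²L/(gD³h_f)) = 2.15×10^-5
Q = -0.965·0.07017·ln(1.388×10^-4) = 0.6015 m³/s
Check: V = 2.50 m/s, Re = 9.05×10^5, f = 0.01689, h_f = 2.66 m ≈ 2.64 m ✓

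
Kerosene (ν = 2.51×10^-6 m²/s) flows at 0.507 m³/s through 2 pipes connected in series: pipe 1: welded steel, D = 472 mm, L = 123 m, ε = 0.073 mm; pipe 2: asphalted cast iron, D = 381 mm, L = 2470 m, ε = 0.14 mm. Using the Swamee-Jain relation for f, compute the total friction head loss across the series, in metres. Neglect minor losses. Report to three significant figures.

H ≈ 110 m

Pipe 1: V = 2.898 m/s, Re = 5.45×10^5, ε/D = 1.55×10^-4, f = 0.01494, h_1 = f(L/D)V²/2g = 1.667 m
Pipe 2: V = 4.447 m/s, Re = 6.75×10^5, ε/D = 3.67×10^-4, f = 0.01661, h_2 = f(L/D)V²/2g = 108.5 m
Series → Q common, losses add: H = Σh = 110.2 m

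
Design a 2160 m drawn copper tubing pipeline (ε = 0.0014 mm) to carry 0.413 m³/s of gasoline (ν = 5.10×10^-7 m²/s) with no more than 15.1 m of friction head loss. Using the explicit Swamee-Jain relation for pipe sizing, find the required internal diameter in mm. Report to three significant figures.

Swamee-Jain (Type III): D = 0.66·[ε^1.25·(LQ²/(gh_f))^4.75 + ν·Q^9.4·(L/(gh_f))^5.2]^0.04
LQ²/(gh_f) = 2.487; L/(gh_f) = 14.58
Term 1 = ε^1.25·(…)^4.75 = 3.65×10^-6; Term 2 = ν·Q^9.4·(…)^5.2 = 1.41×10^-4
D = 0.66·(3.65×10^-6 + 1.41×10^-4)^0.04 = 0.4634 m = 463 mm
Check: V = 2.45 m/s, Re = 2.23×10^6, f = 0.01032, h_f = 14.7 m ≈ 15.1 m ✓

D ≈ 463 mm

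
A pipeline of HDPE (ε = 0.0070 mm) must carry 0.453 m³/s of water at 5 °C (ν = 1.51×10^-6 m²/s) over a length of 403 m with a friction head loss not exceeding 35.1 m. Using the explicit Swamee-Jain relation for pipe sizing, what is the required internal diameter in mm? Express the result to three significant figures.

Swamee-Jain (Type III): D = 0.66·[ε^1.25·(LQ²/(gh_f))^4.75 + ν·Q^9.4·(L/(gh_f))^5.2]^0.04
LQ²/(gh_f) = 0.2402; L/(gh_f) = 1.170
Term 1 = ε^1.25·(…)^4.75 = 4.11×10^-10; Term 2 = ν·Q^9.4·(…)^5.2 = 2.00×10^-9
D = 0.66·(4.11×10^-10 + 2.00×10^-9)^0.04 = 0.2984 m = 298 mm
Check: V = 6.48 m/s, Re = 1.28×10^6, f = 0.01177, h_f = 34.0 m ≈ 35.1 m ✓

D ≈ 298 mm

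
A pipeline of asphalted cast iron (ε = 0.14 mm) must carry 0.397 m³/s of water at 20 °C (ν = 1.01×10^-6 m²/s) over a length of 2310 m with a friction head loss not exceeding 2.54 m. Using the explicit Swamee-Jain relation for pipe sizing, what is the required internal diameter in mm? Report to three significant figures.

D ≈ 718 mm

Swamee-Jain (Type III): D = 0.66·[ε^1.25·(LQ²/(gh_f))^4.75 + ν·Q^9.4·(L/(gh_f))^5.2]^0.04
LQ²/(gh_f) = 14.61; L/(gh_f) = 92.71
Term 1 = ε^1.25·(…)^4.75 = 5.19; Term 2 = ν·Q^9.4·(…)^5.2 = 2.90
D = 0.66·(5.19 + 2.90)^0.04 = 0.7175 m = 718 mm
Check: V = 0.982 m/s, Re = 6.97×10^5, f = 0.01506, h_f = 2.38 m ≈ 2.54 m ✓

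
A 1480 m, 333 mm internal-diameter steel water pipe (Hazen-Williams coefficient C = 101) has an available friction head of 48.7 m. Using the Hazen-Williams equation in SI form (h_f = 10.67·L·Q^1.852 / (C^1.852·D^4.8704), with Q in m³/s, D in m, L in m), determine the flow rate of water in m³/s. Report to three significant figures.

Q ≈ 0.247 m³/s

Rearranging: Q = [h_f·C^1.852·D^4.8704 / (10.67·L)]^(1/1.852)
Q = [48.7·101^1.852·0.333^4.8704 / (10.67·1480)]^0.540 = 0.2470 m³/s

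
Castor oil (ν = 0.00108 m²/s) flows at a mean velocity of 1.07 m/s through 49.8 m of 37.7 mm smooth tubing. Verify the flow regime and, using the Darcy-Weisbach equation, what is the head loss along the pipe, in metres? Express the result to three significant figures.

Re = VD/ν = 1.07·0.03770/0.00108 = 37.4 → laminar (Re < 2300)
f = 64/Re = 1.713
h_f = f(L/D)V²/(2g) = 1.713·(49.8/0.03770)·1.07²/(2·9.81) = 132.1 m

h_f ≈ 132 m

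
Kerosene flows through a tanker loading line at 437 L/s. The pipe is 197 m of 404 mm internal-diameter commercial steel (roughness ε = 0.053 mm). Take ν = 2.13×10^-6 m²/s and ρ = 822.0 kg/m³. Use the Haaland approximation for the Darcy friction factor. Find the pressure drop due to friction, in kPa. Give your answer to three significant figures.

Δp ≈ 33.2 kPa

V = 4Q/(πD²) = 4·0.437/(π·0.404²) = 3.409 m/s
Re = VD/ν = 3.409·0.404/2.13×10^-6 = 6.47×10^5 → turbulent
ε/D = 0.053/404 = 1.31×10^-4
Haaland: f = 0.01425
h_f = f(L/D)V²/(2g) = 0.01425·(197/0.404)·3.409²/(2·9.81) = 4.115 m
Δp = ρg·h_f = 822.0·9.81·4.115 = 33.18 kPa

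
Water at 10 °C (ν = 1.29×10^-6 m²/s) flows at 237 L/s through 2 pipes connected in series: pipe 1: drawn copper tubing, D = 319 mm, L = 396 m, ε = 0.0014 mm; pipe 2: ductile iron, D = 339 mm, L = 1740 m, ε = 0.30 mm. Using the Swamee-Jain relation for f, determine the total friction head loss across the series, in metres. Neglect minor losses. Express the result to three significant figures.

Pipe 1: V = 2.965 m/s, Re = 7.33×10^5, ε/D = 4.39×10^-6, f = 0.01233, h_1 = f(L/D)V²/2g = 6.859 m
Pipe 2: V = 2.626 m/s, Re = 6.90×10^5, ε/D = 8.85×10^-4, f = 0.01965, h_2 = f(L/D)V²/2g = 35.44 m
Series → Q common, losses add: H = Σh = 42.30 m

H ≈ 42.3 m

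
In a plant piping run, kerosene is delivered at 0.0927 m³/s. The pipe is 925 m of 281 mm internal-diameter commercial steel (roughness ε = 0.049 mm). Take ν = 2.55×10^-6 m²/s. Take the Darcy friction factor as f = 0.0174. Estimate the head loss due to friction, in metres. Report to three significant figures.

h_f ≈ 6.52 m

V = 4Q/(πD²) = 4·0.0927/(π·0.281²) = 1.495 m/s
h_f = f(L/D)V²/(2g) = 0.01740·(925/0.281)·1.495²/(2·9.81) = 6.523 m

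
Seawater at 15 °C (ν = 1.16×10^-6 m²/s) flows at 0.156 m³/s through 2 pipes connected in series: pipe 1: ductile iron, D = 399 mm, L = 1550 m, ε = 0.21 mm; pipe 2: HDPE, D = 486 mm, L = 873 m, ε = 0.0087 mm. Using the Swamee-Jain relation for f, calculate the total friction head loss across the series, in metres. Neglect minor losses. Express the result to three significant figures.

Pipe 1: V = 1.248 m/s, Re = 4.29×10^5, ε/D = 5.26×10^-4, f = 0.01808, h_1 = f(L/D)V²/2g = 5.572 m
Pipe 2: V = 0.8409 m/s, Re = 3.52×10^5, ε/D = 1.79×10^-5, f = 0.01418, h_2 = f(L/D)V²/2g = 0.9181 m
Series → Q common, losses add: H = Σh = 6.490 m

H ≈ 6.49 m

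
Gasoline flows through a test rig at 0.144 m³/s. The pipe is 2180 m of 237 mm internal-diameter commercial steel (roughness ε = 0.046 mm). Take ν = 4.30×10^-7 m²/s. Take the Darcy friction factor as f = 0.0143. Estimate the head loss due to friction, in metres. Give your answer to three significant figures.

V = 4Q/(πD²) = 4·0.144/(π·0.237²) = 3.264 m/s
h_f = f(L/D)V²/(2g) = 0.01430·(2180/0.237)·3.264²/(2·9.81) = 71.43 m

h_f ≈ 71.4 m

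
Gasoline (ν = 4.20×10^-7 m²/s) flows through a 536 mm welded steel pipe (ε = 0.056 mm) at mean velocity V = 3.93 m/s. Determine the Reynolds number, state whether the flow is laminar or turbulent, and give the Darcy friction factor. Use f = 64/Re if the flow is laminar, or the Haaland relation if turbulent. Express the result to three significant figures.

Re = VD/ν = 3.930·0.536/4.20×10^-7 = 5.02×10^6
Re > 4000 → turbulent; ε/D = 1.04×10^-4
Haaland: f = 0.01241

Re ≈ 5.02×10^6; turbulent; f ≈ 0.0124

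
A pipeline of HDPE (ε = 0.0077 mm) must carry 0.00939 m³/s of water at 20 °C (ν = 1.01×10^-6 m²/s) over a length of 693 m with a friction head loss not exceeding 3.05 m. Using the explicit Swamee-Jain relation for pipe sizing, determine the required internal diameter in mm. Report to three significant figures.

D ≈ 127 mm

Swamee-Jain (Type III): D = 0.66·[ε^1.25·(LQ²/(gh_f))^4.75 + ν·Q^9.4·(L/(gh_f))^5.2]^0.04
LQ²/(gh_f) = 0.002042; L/(gh_f) = 23.16
Term 1 = ε^1.25·(…)^4.75 = 6.78×10^-20; Term 2 = ν·Q^9.4·(…)^5.2 = 1.11×10^-18
D = 0.66·(6.78×10^-20 + 1.11×10^-18)^0.04 = 0.1266 m = 127 mm
Check: V = 0.746 m/s, Re = 9.35×10^4, f = 0.01847, h_f = 2.87 m ≈ 3.05 m ✓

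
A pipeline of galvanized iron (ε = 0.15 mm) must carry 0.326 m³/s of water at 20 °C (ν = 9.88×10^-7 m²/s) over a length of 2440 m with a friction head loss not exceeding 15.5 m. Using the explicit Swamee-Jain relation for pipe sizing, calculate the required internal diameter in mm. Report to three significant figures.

D ≈ 474 mm

Swamee-Jain (Type III): D = 0.66·[ε^1.25·(LQ²/(gh_f))^4.75 + ν·Q^9.4·(L/(gh_f))^5.2]^0.04
LQ²/(gh_f) = 1.705; L/(gh_f) = 16.05
Term 1 = ε^1.25·(…)^4.75 = 2.10×10^-4; Term 2 = ν·Q^9.4·(…)^5.2 = 4.86×10^-5
D = 0.66·(2.10×10^-4 + 4.86×10^-5)^0.04 = 0.4743 m = 474 mm
Check: V = 1.85 m/s, Re = 8.86×10^5, f = 0.01598, h_f = 14.3 m ≈ 15.5 m ✓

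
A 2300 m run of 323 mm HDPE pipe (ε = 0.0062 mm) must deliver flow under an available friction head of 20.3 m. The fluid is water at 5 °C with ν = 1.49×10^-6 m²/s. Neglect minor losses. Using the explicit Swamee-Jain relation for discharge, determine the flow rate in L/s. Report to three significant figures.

Swamee-Jain (Type II): Q = -0.965·√(gD⁵h_f/L)·ln[ε/(3.7D) + √(3.17ν²L/(gD³h_f))]
√(gD⁵h_f/L) = √(9.81·0.323⁵·20.3/2300) = 0.01745
ε/(3.7D) = 5.19×10^-6; √(3.17ν²L/(gD³h_f)) = 4.91×10^-5
Q = -0.965·0.01745·ln(5.430×10^-5) = 0.1654 m³/s
Check: V = 2.02 m/s, Re = 4.37×10^5, f = 0.01369, h_f = 20.2 m ≈ 20.3 m ✓

Q ≈ 165 L/s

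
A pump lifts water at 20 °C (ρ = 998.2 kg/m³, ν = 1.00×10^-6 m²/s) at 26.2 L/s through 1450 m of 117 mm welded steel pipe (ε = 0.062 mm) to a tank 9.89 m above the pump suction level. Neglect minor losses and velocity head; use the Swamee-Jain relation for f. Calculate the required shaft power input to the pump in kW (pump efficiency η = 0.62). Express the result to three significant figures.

P_shaft ≈ 32.9 kW

V = 4Q/(πD²) = 2.437 m/s; Re = 2.85×10^5; ε/D = 5.30×10^-4; f = 0.01856
h_f = f(L/D)V²/2g = 69.63 m
Total head H = z + h_f = 9.89 + 69.63 = 79.52 m
P_hyd = ρgQH = 998.2·9.81·0.0262·79.52 = 20.40 kW
P_shaft = P_hyd/η = 20.40/0.62 = 32.91 kW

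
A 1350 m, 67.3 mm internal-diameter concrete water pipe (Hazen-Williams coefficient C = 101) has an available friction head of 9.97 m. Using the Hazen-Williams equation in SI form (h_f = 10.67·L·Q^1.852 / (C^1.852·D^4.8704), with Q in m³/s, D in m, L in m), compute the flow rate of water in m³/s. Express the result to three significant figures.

Q ≈ 0.00164 m³/s

Rearranging: Q = [h_f·C^1.852·D^4.8704 / (10.67·L)]^(1/1.852)
Q = [9.97·101^1.852·0.0673^4.8704 / (10.67·1350)]^0.540 = 0.001645 m³/s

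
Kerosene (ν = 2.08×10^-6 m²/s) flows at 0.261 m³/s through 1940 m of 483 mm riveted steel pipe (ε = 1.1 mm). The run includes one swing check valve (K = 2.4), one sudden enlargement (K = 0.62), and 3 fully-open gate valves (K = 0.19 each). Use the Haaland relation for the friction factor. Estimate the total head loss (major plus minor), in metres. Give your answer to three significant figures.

V = 4Q/(πD²) = 1.424 m/s; V²/2g = 0.1034 m
Re = 3.31×10^5, ε/D = 0.00228 → f = 0.02474 (Haaland)
Major: h_f = f(L/D)·V²/2g = 0.02474·4017·0.1034 = 10.28 m
Minor: ΣK = 3.59; h_m = ΣK·V²/2g = 0.3713 m
Total H_L = 10.28 + 0.3713 = 10.65 m

H_L ≈ 10.6 m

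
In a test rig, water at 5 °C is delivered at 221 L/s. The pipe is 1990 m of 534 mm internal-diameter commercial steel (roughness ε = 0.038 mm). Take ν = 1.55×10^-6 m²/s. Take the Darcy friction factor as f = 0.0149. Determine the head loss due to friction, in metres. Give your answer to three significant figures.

V = 4Q/(πD²) = 4·0.221/(π·0.534²) = 0.9868 m/s
h_f = f(L/D)V²/(2g) = 0.01490·(1990/0.534)·0.9868²/(2·9.81) = 2.756 m

h_f ≈ 2.76 m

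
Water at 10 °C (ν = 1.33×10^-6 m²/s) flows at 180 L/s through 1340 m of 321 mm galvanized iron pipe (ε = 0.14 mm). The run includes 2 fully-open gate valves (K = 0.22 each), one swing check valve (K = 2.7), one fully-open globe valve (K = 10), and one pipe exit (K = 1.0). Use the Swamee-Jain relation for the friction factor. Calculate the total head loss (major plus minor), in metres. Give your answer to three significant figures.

H_L ≈ 21.8 m

V = 4Q/(πD²) = 2.224 m/s; V²/2g = 0.2521 m
Re = 5.37×10^5, ε/D = 4.36×10^-4 → f = 0.01730 (Swamee-Jain)
Major: h_f = f(L/D)·V²/2g = 0.01730·4174·0.2521 = 18.21 m
Minor: ΣK = 14.1; h_m = ΣK·V²/2g = 3.565 m
Total H_L = 18.21 + 3.565 = 21.77 m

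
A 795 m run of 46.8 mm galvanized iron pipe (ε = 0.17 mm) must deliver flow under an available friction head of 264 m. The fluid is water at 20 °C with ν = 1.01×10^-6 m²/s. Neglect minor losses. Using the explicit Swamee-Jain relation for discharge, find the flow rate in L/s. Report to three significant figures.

Swamee-Jain (Type II): Q = -0.965·√(gD⁵h_f/L)·ln[ε/(3.7D) + √(3.17ν²L/(gD³h_f))]
√(gD⁵h_f/L) = √(9.81·0.0468⁵·264/795) = 8.552×10^-4
ε/(3.7D) = 9.82×10^-4; √(3.17ν²L/(gD³h_f)) = 9.84×10^-5
Q = -0.965·8.552×10^-4·ln(0.001080) = 0.005637 m³/s
Check: V = 3.28 m/s, Re = 1.52×10^5, f = 0.02861, h_f = 266 m ≈ 264 m ✓

Q ≈ 5.64 L/s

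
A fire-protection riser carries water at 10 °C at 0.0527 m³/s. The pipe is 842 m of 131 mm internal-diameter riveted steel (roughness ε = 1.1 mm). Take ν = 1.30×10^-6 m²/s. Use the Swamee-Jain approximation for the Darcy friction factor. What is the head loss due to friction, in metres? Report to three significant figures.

h_f ≈ 180 m

V = 4Q/(πD²) = 4·0.0527/(π·0.131²) = 3.910 m/s
Re = VD/ν = 3.910·0.131/1.30×10^-6 = 3.94×10^5 → turbulent
ε/D = 1.1/131 = 0.00840
Swamee-Jain: f = 0.03603
h_f = f(L/D)V²/(2g) = 0.03603·(842/0.131)·3.910²/(2·9.81) = 180.5 m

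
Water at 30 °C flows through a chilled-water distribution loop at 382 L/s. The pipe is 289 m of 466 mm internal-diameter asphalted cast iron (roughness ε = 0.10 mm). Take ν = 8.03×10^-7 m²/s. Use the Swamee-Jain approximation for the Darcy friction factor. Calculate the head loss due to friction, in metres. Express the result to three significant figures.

h_f ≈ 2.34 m

V = 4Q/(πD²) = 4·0.382/(π·0.466²) = 2.240 m/s
Re = VD/ν = 2.240·0.466/8.03×10^-7 = 1.30×10^6 → turbulent
ε/D = 0.10/466 = 2.15×10^-4
Swamee-Jain: f = 0.01474
h_f = f(L/D)V²/(2g) = 0.01474·(289/0.466)·2.240²/(2·9.81) = 2.337 m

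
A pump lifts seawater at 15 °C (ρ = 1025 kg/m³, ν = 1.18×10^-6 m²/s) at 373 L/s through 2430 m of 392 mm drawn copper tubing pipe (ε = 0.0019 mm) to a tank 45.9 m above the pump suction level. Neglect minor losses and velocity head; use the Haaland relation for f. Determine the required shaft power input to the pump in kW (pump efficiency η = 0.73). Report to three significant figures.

V = 4Q/(πD²) = 3.091 m/s; Re = 1.03×10^6; ε/D = 4.85×10^-6; f = 0.01162
h_f = f(L/D)V²/2g = 35.07 m
Total head H = z + h_f = 45.9 + 35.07 = 80.97 m
P_hyd = ρgQH = 1025·9.81·0.373·80.97 = 303.7 kW
P_shaft = P_hyd/η = 303.7/0.73 = 416.0 kW

P_shaft ≈ 416 kW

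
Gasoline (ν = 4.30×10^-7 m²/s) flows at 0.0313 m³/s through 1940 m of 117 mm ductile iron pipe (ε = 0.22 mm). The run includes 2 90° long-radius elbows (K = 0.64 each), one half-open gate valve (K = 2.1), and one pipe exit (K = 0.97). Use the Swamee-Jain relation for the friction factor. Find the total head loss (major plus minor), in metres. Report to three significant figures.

H_L ≈ 169 m

V = 4Q/(πD²) = 2.911 m/s; V²/2g = 0.4320 m
Re = 7.92×10^5, ε/D = 0.00188 → f = 0.02337 (Swamee-Jain)
Major: h_f = f(L/D)·V²/2g = 0.02337·16581·0.4320 = 167.4 m
Minor: ΣK = 4.35; h_m = ΣK·V²/2g = 1.879 m
Total H_L = 167.4 + 1.879 = 169.3 m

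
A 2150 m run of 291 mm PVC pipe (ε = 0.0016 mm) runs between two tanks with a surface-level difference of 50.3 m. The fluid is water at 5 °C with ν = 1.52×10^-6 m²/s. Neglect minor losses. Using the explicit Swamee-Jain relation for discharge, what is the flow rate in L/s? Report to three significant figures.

Q ≈ 215 L/s

Swamee-Jain (Type II): Q = -0.965·√(gD⁵h_f/L)·ln[ε/(3.7D) + √(3.17ν²L/(gD³h_f))]
√(gD⁵h_f/L) = √(9.81·0.291⁵·50.3/2150) = 0.02188
ε/(3.7D) = 1.49×10^-6; √(3.17ν²L/(gD³h_f)) = 3.60×10^-5
Q = -0.965·0.02188·ln(3.747×10^-5) = 0.2152 m³/s
Check: V = 3.24 m/s, Re = 6.20×10^5, f = 0.01270, h_f = 50.1 m ≈ 50.3 m ✓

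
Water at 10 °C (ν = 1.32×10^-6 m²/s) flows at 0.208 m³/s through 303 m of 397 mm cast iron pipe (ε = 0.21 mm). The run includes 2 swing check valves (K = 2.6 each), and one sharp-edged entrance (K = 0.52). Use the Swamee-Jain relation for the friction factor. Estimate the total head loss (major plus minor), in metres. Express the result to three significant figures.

H_L ≈ 2.79 m

V = 4Q/(πD²) = 1.680 m/s; V²/2g = 0.1439 m
Re = 5.05×10^5, ε/D = 5.29×10^-4 → f = 0.01795 (Swamee-Jain)
Major: h_f = f(L/D)·V²/2g = 0.01795·763.2·0.1439 = 1.971 m
Minor: ΣK = 5.72; h_m = ΣK·V²/2g = 0.8232 m
Total H_L = 1.971 + 0.8232 = 2.794 m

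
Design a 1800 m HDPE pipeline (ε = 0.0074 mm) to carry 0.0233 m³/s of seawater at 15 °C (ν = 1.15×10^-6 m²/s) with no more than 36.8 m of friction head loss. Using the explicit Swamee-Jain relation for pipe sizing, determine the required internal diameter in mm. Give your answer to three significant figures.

D ≈ 130 mm

Swamee-Jain (Type III): D = 0.66·[ε^1.25·(LQ²/(gh_f))^4.75 + ν·Q^9.4·(L/(gh_f))^5.2]^0.04
LQ²/(gh_f) = 0.002707; L/(gh_f) = 4.986
Term 1 = ε^1.25·(…)^4.75 = 2.46×10^-19; Term 2 = ν·Q^9.4·(…)^5.2 = 2.20×10^-18
D = 0.66·(2.46×10^-19 + 2.20×10^-18)^0.04 = 0.1303 m = 130 mm
Check: V = 1.75 m/s, Re = 1.98×10^5, f = 0.01606, h_f = 34.5 m ≈ 36.8 m ✓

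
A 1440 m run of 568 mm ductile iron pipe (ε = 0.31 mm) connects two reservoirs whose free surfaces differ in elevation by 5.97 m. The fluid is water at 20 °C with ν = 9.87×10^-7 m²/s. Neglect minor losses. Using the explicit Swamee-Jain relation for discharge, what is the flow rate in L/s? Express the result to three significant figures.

Swamee-Jain (Type II): Q = -0.965·√(gD⁵h_f/L)·ln[ε/(3.7D) + √(3.17ν²L/(gD³h_f))]
√(gD⁵h_f/L) = √(9.81·0.568⁵·5.97/1440) = 0.04904
ε/(3.7D) = 1.48×10^-4; √(3.17ν²L/(gD³h_f)) = 2.04×10^-5
Q = -0.965·0.04904·ln(1.679×10^-4) = 0.4113 m³/s
Check: V = 1.62 m/s, Re = 9.34×10^5, f = 0.01764, h_f = 6.00 m ≈ 5.97 m ✓

Q ≈ 411 L/s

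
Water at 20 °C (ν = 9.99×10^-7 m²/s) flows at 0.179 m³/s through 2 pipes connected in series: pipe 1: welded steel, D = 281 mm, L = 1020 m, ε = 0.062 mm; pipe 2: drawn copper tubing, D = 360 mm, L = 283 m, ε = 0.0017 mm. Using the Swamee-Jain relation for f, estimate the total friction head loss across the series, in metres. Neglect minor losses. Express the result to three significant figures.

Pipe 1: V = 2.886 m/s, Re = 8.12×10^5, ε/D = 2.21×10^-4, f = 0.01517, h_1 = f(L/D)V²/2g = 23.38 m
Pipe 2: V = 1.759 m/s, Re = 6.34×10^5, ε/D = 4.72×10^-6, f = 0.01264, h_2 = f(L/D)V²/2g = 1.566 m
Series → Q common, losses add: H = Σh = 24.95 m

H ≈ 24.9 m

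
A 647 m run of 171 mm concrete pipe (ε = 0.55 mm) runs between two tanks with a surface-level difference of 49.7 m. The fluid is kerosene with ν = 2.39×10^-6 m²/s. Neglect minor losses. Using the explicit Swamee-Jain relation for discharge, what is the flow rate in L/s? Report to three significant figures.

Swamee-Jain (Type II): Q = -0.965·√(gD⁵h_f/L)·ln[ε/(3.7D) + √(3.17ν²L/(gD³h_f))]
√(gD⁵h_f/L) = √(9.81·0.171⁵·49.7/647) = 0.01050
ε/(3.7D) = 8.69×10^-4; √(3.17ν²L/(gD³h_f)) = 6.93×10^-5
Q = -0.965·0.01050·ln(9.386×10^-4) = 0.07061 m³/s
Check: V = 3.07 m/s, Re = 2.20×10^5, f = 0.02744, h_f = 50.0 m ≈ 49.7 m ✓

Q ≈ 70.6 L/s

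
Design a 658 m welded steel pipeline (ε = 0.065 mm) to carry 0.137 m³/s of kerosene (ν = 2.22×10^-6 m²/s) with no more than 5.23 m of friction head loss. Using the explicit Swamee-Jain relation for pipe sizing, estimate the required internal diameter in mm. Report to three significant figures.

Swamee-Jain (Type III): D = 0.66·[ε^1.25·(LQ²/(gh_f))^4.75 + ν·Q^9.4·(L/(gh_f))^5.2]^0.04
LQ²/(gh_f) = 0.2407; L/(gh_f) = 12.82
Term 1 = ε^1.25·(…)^4.75 = 6.73×10^-9; Term 2 = ν·Q^9.4·(…)^5.2 = 9.85×10^-9
D = 0.66·(6.73×10^-9 + 9.85×10^-9)^0.04 = 0.3224 m = 322 mm
Check: V = 1.68 m/s, Re = 2.44×10^5, f = 0.01672, h_f = 4.90 m ≈ 5.23 m ✓

D ≈ 322 mm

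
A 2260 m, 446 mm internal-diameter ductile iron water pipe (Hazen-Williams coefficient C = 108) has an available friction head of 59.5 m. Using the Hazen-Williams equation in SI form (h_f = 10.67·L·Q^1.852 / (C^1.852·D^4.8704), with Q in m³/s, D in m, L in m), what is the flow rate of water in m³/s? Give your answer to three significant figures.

Q ≈ 0.505 m³/s

Rearranging: Q = [h_f·C^1.852·D^4.8704 / (10.67·L)]^(1/1.852)
Q = [59.5·108^1.852·0.446^4.8704 / (10.67·2260)]^0.540 = 0.5049 m³/s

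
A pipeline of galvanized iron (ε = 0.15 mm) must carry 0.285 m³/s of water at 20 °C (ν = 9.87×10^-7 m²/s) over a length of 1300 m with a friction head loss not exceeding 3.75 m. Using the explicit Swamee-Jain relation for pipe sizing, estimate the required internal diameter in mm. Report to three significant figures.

Swamee-Jain (Type III): D = 0.66·[ε^1.25·(LQ²/(gh_f))^4.75 + ν·Q^9.4·(L/(gh_f))^5.2]^0.04
LQ²/(gh_f) = 2.870; L/(gh_f) = 35.34
Term 1 = ε^1.25·(…)^4.75 = 0.00248; Term 2 = ν·Q^9.4·(…)^5.2 = 8.33×10^-4
D = 0.66·(0.00248 + 8.33×10^-4)^0.04 = 0.5253 m = 525 mm
Check: V = 1.32 m/s, Re = 7.00×10^5, f = 0.01591, h_f = 3.47 m ≈ 3.75 m ✓

D ≈ 525 mm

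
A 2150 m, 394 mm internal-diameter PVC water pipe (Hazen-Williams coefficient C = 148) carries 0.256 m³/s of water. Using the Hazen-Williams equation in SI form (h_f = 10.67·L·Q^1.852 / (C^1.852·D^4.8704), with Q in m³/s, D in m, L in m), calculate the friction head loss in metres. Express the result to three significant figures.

h_f ≈ 16.4 m

h_f = 10.67·2150·0.256^1.852 / (148^1.852·0.394^4.8704) = 16.42 m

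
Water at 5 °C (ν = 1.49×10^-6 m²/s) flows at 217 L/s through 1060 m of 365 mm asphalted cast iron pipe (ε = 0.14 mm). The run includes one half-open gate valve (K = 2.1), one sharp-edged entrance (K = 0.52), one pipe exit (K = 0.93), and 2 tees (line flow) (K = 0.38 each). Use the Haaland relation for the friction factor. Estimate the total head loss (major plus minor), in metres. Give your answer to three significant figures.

H_L ≈ 11.6 m

V = 4Q/(πD²) = 2.074 m/s; V²/2g = 0.2192 m
Re = 5.08×10^5, ε/D = 3.84×10^-4 → f = 0.01678 (Haaland)
Major: h_f = f(L/D)·V²/2g = 0.01678·2904·0.2192 = 10.68 m
Minor: ΣK = 4.31; h_m = ΣK·V²/2g = 0.9448 m
Total H_L = 10.68 + 0.9448 = 11.62 m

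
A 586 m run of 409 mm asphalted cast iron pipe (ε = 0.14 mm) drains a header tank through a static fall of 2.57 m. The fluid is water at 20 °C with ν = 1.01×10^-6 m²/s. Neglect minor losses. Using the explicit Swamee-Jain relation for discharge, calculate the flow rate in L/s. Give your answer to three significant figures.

Q ≈ 192 L/s

Swamee-Jain (Type II): Q = -0.965·√(gD⁵h_f/L)·ln[ε/(3.7D) + √(3.17ν²L/(gD³h_f))]
√(gD⁵h_f/L) = √(9.81·0.409⁵·2.57/586) = 0.02219
ε/(3.7D) = 9.25×10^-5; √(3.17ν²L/(gD³h_f)) = 3.31×10^-5
Q = -0.965·0.02219·ln(1.257×10^-4) = 0.1923 m³/s
Check: V = 1.46 m/s, Re = 5.93×10^5, f = 0.01653, h_f = 2.59 m ≈ 2.57 m ✓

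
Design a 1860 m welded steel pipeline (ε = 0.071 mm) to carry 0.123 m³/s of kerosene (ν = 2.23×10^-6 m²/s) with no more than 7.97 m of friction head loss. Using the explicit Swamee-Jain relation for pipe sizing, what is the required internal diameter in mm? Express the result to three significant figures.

Swamee-Jain (Type III): D = 0.66·[ε^1.25·(LQ²/(gh_f))^4.75 + ν·Q^9.4·(L/(gh_f))^5.2]^0.04
LQ²/(gh_f) = 0.3599; L/(gh_f) = 23.79
Term 1 = ε^1.25·(…)^4.75 = 5.08×10^-8; Term 2 = ν·Q^9.4·(…)^5.2 = 8.93×10^-8
D = 0.66·(5.08×10^-8 + 8.93×10^-8)^0.04 = 0.3511 m = 351 mm
Check: V = 1.27 m/s, Re = 2.00×10^5, f = 0.01715, h_f = 7.48 m ≈ 7.97 m ✓

D ≈ 351 mm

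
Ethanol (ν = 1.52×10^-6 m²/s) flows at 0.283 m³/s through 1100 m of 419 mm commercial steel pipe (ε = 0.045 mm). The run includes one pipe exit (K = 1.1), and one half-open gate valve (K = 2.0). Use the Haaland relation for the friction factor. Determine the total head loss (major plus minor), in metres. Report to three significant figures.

V = 4Q/(πD²) = 2.052 m/s; V²/2g = 0.2147 m
Re = 5.66×10^5, ε/D = 1.07×10^-4 → f = 0.01415 (Haaland)
Major: h_f = f(L/D)·V²/2g = 0.01415·2625·0.2147 = 7.978 m
Minor: ΣK = 3.10; h_m = ΣK·V²/2g = 0.6656 m
Total H_L = 7.978 + 0.6656 = 8.644 m

H_L ≈ 8.64 m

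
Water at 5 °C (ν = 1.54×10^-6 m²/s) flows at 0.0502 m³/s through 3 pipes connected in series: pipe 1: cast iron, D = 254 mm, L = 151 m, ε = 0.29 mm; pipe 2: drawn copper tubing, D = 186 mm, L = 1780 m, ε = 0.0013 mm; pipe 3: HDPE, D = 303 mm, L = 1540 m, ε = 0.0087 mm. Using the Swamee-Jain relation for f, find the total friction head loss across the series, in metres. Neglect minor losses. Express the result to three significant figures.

Pipe 1: V = 0.9907 m/s, Re = 1.63×10^5, ε/D = 0.00114, f = 0.02200, h_1 = f(L/D)V²/2g = 0.6541 m
Pipe 2: V = 1.848 m/s, Re = 2.23×10^5, ε/D = 6.99×10^-6, f = 0.01527, h_2 = f(L/D)V²/2g = 25.43 m
Pipe 3: V = 0.6962 m/s, Re = 1.37×10^5, ε/D = 2.87×10^-5, f = 0.01695, h_3 = f(L/D)V²/2g = 2.129 m
Series → Q common, losses add: H = Σh = 28.21 m

H ≈ 28.2 m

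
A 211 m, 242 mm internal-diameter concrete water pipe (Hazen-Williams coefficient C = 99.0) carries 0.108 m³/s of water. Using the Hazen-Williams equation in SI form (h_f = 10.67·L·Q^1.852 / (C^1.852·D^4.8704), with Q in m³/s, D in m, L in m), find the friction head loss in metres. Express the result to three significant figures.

h_f ≈ 7.37 m

h_f = 10.67·211·0.108^1.852 / (99.0^1.852·0.242^4.8704) = 7.370 m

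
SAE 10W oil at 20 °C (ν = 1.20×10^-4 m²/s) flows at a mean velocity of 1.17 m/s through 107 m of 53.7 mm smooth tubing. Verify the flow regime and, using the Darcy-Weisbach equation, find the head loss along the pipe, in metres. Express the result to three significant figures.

Re = VD/ν = 1.17·0.05370/1.20×10^-4 = 524 → laminar (Re < 2300)
f = 64/Re = 0.1222
h_f = f(L/D)V²/(2g) = 0.1222·(107/0.05370)·1.17²/(2·9.81) = 16.99 m

h_f ≈ 17.0 m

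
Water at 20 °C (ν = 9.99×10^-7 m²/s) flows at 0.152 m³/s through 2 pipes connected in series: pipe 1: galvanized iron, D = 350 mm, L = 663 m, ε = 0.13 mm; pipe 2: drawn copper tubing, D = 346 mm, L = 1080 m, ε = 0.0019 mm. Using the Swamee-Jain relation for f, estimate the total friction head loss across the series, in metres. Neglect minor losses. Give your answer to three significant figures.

Pipe 1: V = 1.580 m/s, Re = 5.54×10^5, ε/D = 3.71×10^-4, f = 0.01681, h_1 = f(L/D)V²/2g = 4.052 m
Pipe 2: V = 1.617 m/s, Re = 5.60×10^5, ε/D = 5.49×10^-6, f = 0.01293, h_2 = f(L/D)V²/2g = 5.374 m
Series → Q common, losses add: H = Σh = 9.426 m

H ≈ 9.43 m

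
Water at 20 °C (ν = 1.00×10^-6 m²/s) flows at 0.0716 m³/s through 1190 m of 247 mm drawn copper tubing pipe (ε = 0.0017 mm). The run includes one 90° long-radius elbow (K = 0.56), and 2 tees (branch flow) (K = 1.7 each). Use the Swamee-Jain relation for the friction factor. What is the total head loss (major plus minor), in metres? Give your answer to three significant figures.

H_L ≈ 8.08 m

V = 4Q/(πD²) = 1.494 m/s; V²/2g = 0.1138 m
Re = 3.69×10^5, ε/D = 6.88×10^-6 → f = 0.01392 (Swamee-Jain)
Major: h_f = f(L/D)·V²/2g = 0.01392·4818·0.1138 = 7.634 m
Minor: ΣK = 3.96; h_m = ΣK·V²/2g = 0.4507 m
Total H_L = 7.634 + 0.4507 = 8.085 m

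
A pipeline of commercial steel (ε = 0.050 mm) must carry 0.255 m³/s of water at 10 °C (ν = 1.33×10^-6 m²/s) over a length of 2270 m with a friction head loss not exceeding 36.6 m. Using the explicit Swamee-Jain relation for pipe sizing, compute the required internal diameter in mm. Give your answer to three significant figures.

Swamee-Jain (Type III): D = 0.66·[ε^1.25·(LQ²/(gh_f))^4.75 + ν·Q^9.4·(L/(gh_f))^5.2]^0.04
LQ²/(gh_f) = 0.4111; L/(gh_f) = 6.322
Term 1 = ε^1.25·(…)^4.75 = 6.17×10^-8; Term 2 = ν·Q^9.4·(…)^5.2 = 5.13×10^-8
D = 0.66·(6.17×10^-8 + 5.13×10^-8)^0.04 = 0.3481 m = 348 mm
Check: V = 2.68 m/s, Re = 7.01×10^5, f = 0.01449, h_f = 34.6 m ≈ 36.6 m ✓

D ≈ 348 mm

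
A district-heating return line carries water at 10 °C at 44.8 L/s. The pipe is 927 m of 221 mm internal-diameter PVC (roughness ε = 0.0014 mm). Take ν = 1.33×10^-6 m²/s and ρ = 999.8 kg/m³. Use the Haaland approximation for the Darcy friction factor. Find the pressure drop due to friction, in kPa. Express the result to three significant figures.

V = 4Q/(πD²) = 4·0.0448/(π·0.221²) = 1.168 m/s
Re = VD/ν = 1.168·0.221/1.33×10^-6 = 1.94×10^5 → turbulent
ε/D = 0.0014/221 = 6.33×10^-6
Haaland: f = 0.01563
h_f = f(L/D)V²/(2g) = 0.01563·(927/0.221)·1.168²/(2·9.81) = 4.557 m
Δp = ρg·h_f = 999.8·9.81·4.557 = 44.69 kPa

Δp ≈ 44.7 kPa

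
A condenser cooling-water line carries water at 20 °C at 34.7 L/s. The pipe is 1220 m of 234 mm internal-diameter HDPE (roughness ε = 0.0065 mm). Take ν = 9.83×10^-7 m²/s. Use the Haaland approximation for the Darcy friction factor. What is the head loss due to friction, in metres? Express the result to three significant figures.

h_f ≈ 2.73 m

V = 4Q/(πD²) = 4·0.0347/(π·0.234²) = 0.8069 m/s
Re = VD/ν = 0.8069·0.234/9.83×10^-7 = 1.92×10^5 → turbulent
ε/D = 0.0065/234 = 2.78×10^-5
Haaland: f = 0.01579
h_f = f(L/D)V²/(2g) = 0.01579·(1220/0.234)·0.8069²/(2·9.81) = 2.733 m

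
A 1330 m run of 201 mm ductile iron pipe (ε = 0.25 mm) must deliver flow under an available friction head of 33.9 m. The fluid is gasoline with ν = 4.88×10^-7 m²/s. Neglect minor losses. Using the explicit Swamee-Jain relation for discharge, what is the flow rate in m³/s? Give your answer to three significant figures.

Q ≈ 0.0694 m³/s

Swamee-Jain (Type II): Q = -0.965·√(gD⁵h_f/L)·ln[ε/(3.7D) + √(3.17ν²L/(gD³h_f))]
√(gD⁵h_f/L) = √(9.81·0.201⁵·33.9/1330) = 0.009057
ε/(3.7D) = 3.36×10^-4; √(3.17ν²L/(gD³h_f)) = 1.93×10^-5
Q = -0.965·0.009057·ln(3.554×10^-4) = 0.06942 m³/s
Check: V = 2.19 m/s, Re = 9.01×10^5, f = 0.02110, h_f = 34.1 m ≈ 33.9 m ✓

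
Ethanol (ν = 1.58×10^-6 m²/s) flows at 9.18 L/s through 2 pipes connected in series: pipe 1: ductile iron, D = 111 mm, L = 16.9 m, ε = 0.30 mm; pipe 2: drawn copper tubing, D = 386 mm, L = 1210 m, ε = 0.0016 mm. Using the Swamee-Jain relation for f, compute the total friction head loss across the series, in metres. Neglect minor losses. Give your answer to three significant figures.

Pipe 1: V = 0.9487 m/s, Re = 6.66×10^4, ε/D = 0.00270, f = 0.02771, h_1 = f(L/D)V²/2g = 0.1935 m
Pipe 2: V = 0.07845 m/s, Re = 1.92×10^4, ε/D = 4.15×10^-6, f = 0.02610, h_2 = f(L/D)V²/2g = 0.02567 m
Series → Q common, losses add: H = Σh = 0.2192 m

H ≈ 0.219 m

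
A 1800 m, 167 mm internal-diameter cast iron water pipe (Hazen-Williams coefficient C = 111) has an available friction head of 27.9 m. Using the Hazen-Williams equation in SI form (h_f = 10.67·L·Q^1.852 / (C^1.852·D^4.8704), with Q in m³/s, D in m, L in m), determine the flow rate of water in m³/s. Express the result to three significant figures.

Rearranging: Q = [h_f·C^1.852·D^4.8704 / (10.67·L)]^(1/1.852)
Q = [27.9·111^1.852·0.167^4.8704 / (10.67·1800)]^0.540 = 0.02944 m³/s

Q ≈ 0.0294 m³/s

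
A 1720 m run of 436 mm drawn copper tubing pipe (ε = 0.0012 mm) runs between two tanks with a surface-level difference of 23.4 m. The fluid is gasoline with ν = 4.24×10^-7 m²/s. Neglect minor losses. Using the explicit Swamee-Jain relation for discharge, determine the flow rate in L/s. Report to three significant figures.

Q ≈ 520 L/s

Swamee-Jain (Type II): Q = -0.965·√(gD⁵h_f/L)·ln[ε/(3.7D) + √(3.17ν²L/(gD³h_f))]
√(gD⁵h_f/L) = √(9.81·0.436⁵·23.4/1720) = 0.04586
ε/(3.7D) = 7.44×10^-7; √(3.17ν²L/(gD³h_f)) = 7.18×10^-6
Q = -0.965·0.04586·ln(7.922×10^-6) = 0.5198 m³/s
Check: V = 3.48 m/s, Re = 3.58×10^6, f = 0.009622, h_f = 23.4 m ≈ 23.4 m ✓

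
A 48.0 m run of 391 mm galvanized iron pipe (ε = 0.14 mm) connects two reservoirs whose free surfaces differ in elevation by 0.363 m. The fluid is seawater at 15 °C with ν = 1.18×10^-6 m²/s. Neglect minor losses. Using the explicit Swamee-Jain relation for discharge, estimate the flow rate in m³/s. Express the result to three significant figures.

Q ≈ 0.225 m³/s

Swamee-Jain (Type II): Q = -0.965·√(gD⁵h_f/L)·ln[ε/(3.7D) + √(3.17ν²L/(gD³h_f))]
√(gD⁵h_f/L) = √(9.81·0.391⁵·0.363/48.0) = 0.02604
ε/(3.7D) = 9.68×10^-5; √(3.17ν²L/(gD³h_f)) = 3.15×10^-5
Q = -0.965·0.02604·ln(1.283×10^-4) = 0.2252 m³/s
Check: V = 1.88 m/s, Re = 6.21×10^5, f = 0.01661, h_f = 0.365 m ≈ 0.363 m ✓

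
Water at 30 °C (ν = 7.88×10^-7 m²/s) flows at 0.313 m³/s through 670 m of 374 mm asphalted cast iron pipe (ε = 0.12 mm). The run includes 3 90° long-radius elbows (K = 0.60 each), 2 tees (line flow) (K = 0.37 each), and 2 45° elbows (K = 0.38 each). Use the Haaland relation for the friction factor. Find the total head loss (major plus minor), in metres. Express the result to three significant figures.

V = 4Q/(πD²) = 2.849 m/s; V²/2g = 0.4137 m
Re = 1.35×10^6, ε/D = 3.21×10^-4 → f = 0.01564 (Haaland)
Major: h_f = f(L/D)·V²/2g = 0.01564·1791·0.4137 = 11.59 m
Minor: ΣK = 3.30; h_m = ΣK·V²/2g = 1.365 m
Total H_L = 11.59 + 1.365 = 12.96 m

H_L ≈ 13.0 m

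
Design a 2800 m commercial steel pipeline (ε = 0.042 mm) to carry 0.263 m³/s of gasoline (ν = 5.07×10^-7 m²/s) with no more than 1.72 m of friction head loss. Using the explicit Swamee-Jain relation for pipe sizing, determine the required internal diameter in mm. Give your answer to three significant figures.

Swamee-Jain (Type III): D = 0.66·[ε^1.25·(LQ²/(gh_f))^4.75 + ν·Q^9.4·(L/(gh_f))^5.2]^0.04
LQ²/(gh_f) = 11.48; L/(gh_f) = 165.9
Term 1 = ε^1.25·(…)^4.75 = 0.366; Term 2 = ν·Q^9.4·(…)^5.2 = 0.626
D = 0.66·(0.366 + 0.626)^0.04 = 0.6598 m = 660 mm
Check: V = 0.769 m/s, Re = 1.00×10^6, f = 0.01293, h_f = 1.65 m ≈ 1.72 m ✓

D ≈ 660 mm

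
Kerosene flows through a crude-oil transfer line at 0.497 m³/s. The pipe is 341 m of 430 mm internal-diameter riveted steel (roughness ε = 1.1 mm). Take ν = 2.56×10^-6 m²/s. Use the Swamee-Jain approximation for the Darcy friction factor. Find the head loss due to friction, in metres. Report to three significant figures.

h_f ≈ 12.0 m

V = 4Q/(πD²) = 4·0.497/(π·0.430²) = 3.422 m/s
Re = VD/ν = 3.422·0.430/2.56×10^-6 = 5.75×10^5 → turbulent
ε/D = 1.1/430 = 0.00256
Swamee-Jain: f = 0.02540
h_f = f(L/D)V²/(2g) = 0.02540·(341/0.430)·3.422²/(2·9.81) = 12.02 m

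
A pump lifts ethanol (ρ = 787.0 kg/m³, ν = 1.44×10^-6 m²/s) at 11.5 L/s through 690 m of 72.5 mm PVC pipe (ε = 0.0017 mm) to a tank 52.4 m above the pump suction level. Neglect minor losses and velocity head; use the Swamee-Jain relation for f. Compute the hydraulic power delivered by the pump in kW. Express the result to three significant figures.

V = 4Q/(πD²) = 2.786 m/s; Re = 1.40×10^5; ε/D = 2.34×10^-5; f = 0.01684
h_f = f(L/D)V²/2g = 63.38 m
Total head H = z + h_f = 52.4 + 63.38 = 115.8 m
P_hyd = ρgQH = 787.0·9.81·0.0115·115.8 = 10.28 kW

P_hyd ≈ 10.3 kW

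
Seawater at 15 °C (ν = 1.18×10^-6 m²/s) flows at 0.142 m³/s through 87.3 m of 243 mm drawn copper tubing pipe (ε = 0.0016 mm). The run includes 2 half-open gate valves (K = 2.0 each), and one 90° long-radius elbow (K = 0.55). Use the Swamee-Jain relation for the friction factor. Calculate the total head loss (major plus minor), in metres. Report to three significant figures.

V = 4Q/(πD²) = 3.062 m/s; V²/2g = 0.4778 m
Re = 6.31×10^5, ε/D = 6.58×10^-6 → f = 0.01269 (Swamee-Jain)
Major: h_f = f(L/D)·V²/2g = 0.01269·359.3·0.4778 = 2.178 m
Minor: ΣK = 4.55; h_m = ΣK·V²/2g = 2.174 m
Total H_L = 2.178 + 2.174 = 4.352 m

H_L ≈ 4.35 m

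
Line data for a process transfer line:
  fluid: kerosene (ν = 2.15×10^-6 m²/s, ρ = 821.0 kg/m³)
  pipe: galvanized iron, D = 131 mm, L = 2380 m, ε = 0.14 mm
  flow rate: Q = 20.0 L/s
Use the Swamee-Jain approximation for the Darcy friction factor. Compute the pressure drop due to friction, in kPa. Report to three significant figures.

Δp ≈ 374 kPa

V = 4Q/(πD²) = 4·0.0200/(π·0.131²) = 1.484 m/s
Re = VD/ν = 1.484·0.131/2.15×10^-6 = 9.04×10^4 → turbulent
ε/D = 0.14/131 = 0.00107
Swamee-Jain: f = 0.02279
h_f = f(L/D)V²/(2g) = 0.02279·(2380/0.131)·1.484²/(2·9.81) = 46.47 m
Δp = ρg·h_f = 821.0·9.81·46.47 = 374.3 kPa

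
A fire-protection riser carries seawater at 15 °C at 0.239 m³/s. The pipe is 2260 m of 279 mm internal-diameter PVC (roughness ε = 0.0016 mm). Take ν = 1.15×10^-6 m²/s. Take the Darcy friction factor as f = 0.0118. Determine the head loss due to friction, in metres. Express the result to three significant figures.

h_f ≈ 74.5 m

V = 4Q/(πD²) = 4·0.239/(π·0.279²) = 3.909 m/s
h_f = f(L/D)V²/(2g) = 0.01180·(2260/0.279)·3.909²/(2·9.81) = 74.45 m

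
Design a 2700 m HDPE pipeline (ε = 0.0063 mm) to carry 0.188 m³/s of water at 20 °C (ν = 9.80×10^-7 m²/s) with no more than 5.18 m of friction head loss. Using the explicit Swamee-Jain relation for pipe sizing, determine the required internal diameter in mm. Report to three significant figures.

Swamee-Jain (Type III): D = 0.66·[ε^1.25·(LQ²/(gh_f))^4.75 + ν·Q^9.4·(L/(gh_f))^5.2]^0.04
LQ²/(gh_f) = 1.878; L/(gh_f) = 53.13
Term 1 = ε^1.25·(…)^4.75 = 6.30×10^-6; Term 2 = ν·Q^9.4·(…)^5.2 = 1.38×10^-4
D = 0.66·(6.30×10^-6 + 1.38×10^-4)^0.04 = 0.4634 m = 463 mm
Check: V = 1.11 m/s, Re = 5.27×10^5, f = 0.01319, h_f = 4.87 m ≈ 5.18 m ✓

D ≈ 463 mm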